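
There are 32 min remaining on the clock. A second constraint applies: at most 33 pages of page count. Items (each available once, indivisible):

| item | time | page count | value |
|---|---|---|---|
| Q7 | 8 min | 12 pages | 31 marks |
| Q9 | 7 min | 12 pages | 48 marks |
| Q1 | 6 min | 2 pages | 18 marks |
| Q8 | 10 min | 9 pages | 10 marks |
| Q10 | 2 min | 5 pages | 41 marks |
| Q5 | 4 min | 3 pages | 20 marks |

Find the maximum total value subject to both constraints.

Feasible sets respecting both limits:
- Q7+Q9+Q10+Q5: time 21, page count 32, value 140
- Q7+Q9+Q1+Q10: time 23, page count 31, value 138
- Q9+Q1+Q8+Q10+Q5: time 29, page count 31, value 137
Best: 140 marks.

140 marks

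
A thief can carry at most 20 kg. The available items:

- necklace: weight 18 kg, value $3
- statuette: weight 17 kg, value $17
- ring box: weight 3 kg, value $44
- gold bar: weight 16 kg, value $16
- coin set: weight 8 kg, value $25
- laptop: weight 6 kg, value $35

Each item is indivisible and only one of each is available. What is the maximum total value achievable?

$104

Check high-value combinations within 20 kg:
- ring box+coin set+laptop: weight 3+8+6=17, value 44+25+35=104
- ring box+laptop: weight 3+6=9, value 44+35=79
- ring box+coin set: weight 3+8=11, value 44+25=69
- statuette+ring box: weight 17+3=20, value 17+44=61
Best: $104.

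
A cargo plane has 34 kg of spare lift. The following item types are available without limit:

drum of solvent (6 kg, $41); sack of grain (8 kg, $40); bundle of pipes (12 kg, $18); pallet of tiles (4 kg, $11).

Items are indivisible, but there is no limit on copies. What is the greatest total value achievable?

Best value-per-unit is drum of solvent at 41/6; filling with it alone gives 5×41 = 205.
Optimal mix: 5×drum of solvent + 1×pallet of tiles → weight 34, value 216.

$216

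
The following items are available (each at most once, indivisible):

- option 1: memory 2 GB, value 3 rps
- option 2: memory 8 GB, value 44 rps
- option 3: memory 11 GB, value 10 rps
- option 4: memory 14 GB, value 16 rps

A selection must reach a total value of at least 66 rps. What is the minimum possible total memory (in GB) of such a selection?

33

Subsets with value ≥ 66, sorted by total memory:
- option 2+option 3+option 4: memory 33, value 70
- option 1+option 2+option 3+option 4: memory 35, value 73
Minimum memory: 33 GB.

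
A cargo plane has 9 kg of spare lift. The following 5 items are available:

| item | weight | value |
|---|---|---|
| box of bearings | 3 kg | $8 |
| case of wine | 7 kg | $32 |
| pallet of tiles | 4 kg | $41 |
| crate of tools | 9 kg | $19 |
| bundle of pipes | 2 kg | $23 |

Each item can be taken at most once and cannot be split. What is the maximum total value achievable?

Check high-value combinations within 9 kg:
- box of bearings+pallet of tiles+bundle of pipes: weight 3+4+2=9, value 8+41+23=72
- pallet of tiles+bundle of pipes: weight 4+2=6, value 41+23=64
- case of wine+bundle of pipes: weight 7+2=9, value 32+23=55
Best: $72.

$72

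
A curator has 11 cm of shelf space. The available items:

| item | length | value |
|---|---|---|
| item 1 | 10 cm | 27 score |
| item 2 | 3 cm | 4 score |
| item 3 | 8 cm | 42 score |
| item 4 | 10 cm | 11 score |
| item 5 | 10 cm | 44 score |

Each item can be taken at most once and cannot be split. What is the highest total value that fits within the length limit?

This is a 0/1 knapsack; check combinations near the capacity.
- item 2+item 3: length 3+8=11, value 4+42=46
- item 5: length 10, value 44
- item 3: length 8, value 42
- item 1: length 10, value 27
Best: 46 score.

46 score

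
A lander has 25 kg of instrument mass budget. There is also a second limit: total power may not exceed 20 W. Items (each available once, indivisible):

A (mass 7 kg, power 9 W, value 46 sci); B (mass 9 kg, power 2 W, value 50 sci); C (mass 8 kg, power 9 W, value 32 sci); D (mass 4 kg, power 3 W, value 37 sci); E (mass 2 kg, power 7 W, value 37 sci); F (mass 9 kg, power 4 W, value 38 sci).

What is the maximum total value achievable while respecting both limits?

Feasible sets respecting both limits:
- B+D+E+F: mass 24, power 16, value 162
- A+B+F: mass 25, power 15, value 134
- A+B+D: mass 20, power 14, value 133
- A+B+E: mass 18, power 18, value 133
Best: 162 sci.

162 sci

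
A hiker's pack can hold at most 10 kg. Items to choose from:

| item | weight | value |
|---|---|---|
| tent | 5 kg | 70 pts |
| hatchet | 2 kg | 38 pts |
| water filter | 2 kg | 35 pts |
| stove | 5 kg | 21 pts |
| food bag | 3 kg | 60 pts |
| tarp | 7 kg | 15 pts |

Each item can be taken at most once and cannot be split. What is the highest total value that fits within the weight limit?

This is a 0/1 knapsack; check combinations near the capacity.
- tent+hatchet+food bag: weight 5+2+3=10, value 70+38+60=168
- tent+water filter+food bag: weight 5+2+3=10, value 70+35+60=165
- tent+hatchet+water filter: weight 5+2+2=9, value 70+38+35=143
Best: 168 pts.

168 pts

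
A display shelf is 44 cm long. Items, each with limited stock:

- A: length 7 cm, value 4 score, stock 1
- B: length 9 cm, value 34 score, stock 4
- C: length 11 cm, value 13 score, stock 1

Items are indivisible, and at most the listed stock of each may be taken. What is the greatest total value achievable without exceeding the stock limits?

Best selections within length 44 and stock limits:
- 1×A + 4×B: length 43, value 140
- 4×B: length 36, value 136
Best: 140 score.

140 score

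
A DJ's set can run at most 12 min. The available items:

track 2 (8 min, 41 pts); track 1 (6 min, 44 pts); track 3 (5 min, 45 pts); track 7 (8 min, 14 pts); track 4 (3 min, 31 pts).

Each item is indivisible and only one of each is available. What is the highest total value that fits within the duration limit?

Check high-value combinations within 12 min:
- track 1+track 3: duration 6+5=11, value 44+45=89
- track 3+track 4: duration 5+3=8, value 45+31=76
- track 1+track 4: duration 6+3=9, value 44+31=75
- track 2+track 4: duration 8+3=11, value 41+31=72
- track 3: duration 5, value 45
Best: 89 pts.

89 pts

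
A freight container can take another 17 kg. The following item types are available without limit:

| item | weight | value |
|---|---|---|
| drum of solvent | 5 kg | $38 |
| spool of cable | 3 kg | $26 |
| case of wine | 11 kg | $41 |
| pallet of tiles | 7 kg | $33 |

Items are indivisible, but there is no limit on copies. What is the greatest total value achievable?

Best value-per-unit is spool of cable at 26/3; filling with it alone gives 5×26 = 130.
Optimal mix: 1×drum of solvent + 4×spool of cable → weight 17, value 142.

$142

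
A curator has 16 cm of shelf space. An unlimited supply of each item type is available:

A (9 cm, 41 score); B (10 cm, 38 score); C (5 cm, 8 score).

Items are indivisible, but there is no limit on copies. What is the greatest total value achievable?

Best value-per-unit is A at 41/9; filling with it alone gives 1×41 = 41.
Optimal mix: 1×A + 1×C → length 14, value 49.

49 score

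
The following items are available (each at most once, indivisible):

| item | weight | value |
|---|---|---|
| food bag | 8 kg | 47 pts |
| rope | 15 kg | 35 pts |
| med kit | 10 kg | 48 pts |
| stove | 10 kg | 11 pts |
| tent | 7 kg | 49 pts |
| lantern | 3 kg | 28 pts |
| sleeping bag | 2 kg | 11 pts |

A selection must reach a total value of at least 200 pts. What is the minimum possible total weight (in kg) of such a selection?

43

Subsets with value ≥ 200, sorted by total weight:
- food bag+rope+med kit+tent+lantern: weight 43, value 207
- food bag+rope+med kit+tent+lantern+sleeping bag: weight 45, value 218
Minimum weight: 43 kg.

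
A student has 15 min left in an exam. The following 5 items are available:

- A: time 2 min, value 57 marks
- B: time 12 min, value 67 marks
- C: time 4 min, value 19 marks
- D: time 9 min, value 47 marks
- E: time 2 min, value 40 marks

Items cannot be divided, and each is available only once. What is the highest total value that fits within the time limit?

144 marks

Check high-value combinations within 15 min:
- A+D+E: time 2+9+2=13, value 57+47+40=144
- A+B: time 2+12=14, value 57+67=124
- A+C+D: time 2+4+9=15, value 57+19+47=123
Best: 144 marks.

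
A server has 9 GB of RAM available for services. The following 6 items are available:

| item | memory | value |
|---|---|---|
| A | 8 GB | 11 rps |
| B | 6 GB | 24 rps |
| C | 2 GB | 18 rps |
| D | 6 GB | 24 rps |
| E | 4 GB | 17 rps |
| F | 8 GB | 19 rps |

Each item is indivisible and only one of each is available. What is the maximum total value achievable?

42 rps

Check high-value combinations within 9 GB:
- B+C: memory 6+2=8, value 24+18=42
- C+D: memory 2+6=8, value 18+24=42
- C+E: memory 2+4=6, value 18+17=35
- B: memory 6, value 24
- D: memory 6, value 24
Best: 42 rps.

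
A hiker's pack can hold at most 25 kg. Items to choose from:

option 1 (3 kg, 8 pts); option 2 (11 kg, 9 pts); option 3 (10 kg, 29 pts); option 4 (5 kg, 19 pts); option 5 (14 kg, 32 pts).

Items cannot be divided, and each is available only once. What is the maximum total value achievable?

Check high-value combinations within 25 kg:
- option 3+option 5: weight 10+14=24, value 29+32=61
- option 1+option 4+option 5: weight 3+5+14=22, value 8+19+32=59
- option 1+option 3+option 4: weight 3+10+5=18, value 8+29+19=56
Best: 61 pts.

61 pts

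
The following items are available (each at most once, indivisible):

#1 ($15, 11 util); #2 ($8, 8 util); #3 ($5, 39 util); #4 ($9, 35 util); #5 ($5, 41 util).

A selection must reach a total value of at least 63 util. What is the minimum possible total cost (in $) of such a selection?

Subsets with value ≥ 63, sorted by total cost:
- #3+#5: cost 10, value 80
- #4+#5: cost 14, value 76
- #3+#4: cost 14, value 74
- #2+#3+#5: cost 18, value 88
Minimum cost: 10 $.

10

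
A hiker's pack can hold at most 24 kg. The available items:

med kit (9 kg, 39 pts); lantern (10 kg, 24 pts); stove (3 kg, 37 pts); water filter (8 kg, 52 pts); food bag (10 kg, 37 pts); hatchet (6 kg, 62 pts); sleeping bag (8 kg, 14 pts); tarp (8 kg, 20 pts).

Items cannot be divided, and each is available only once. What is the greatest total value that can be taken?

Check high-value combinations within 24 kg:
- med kit+water filter+hatchet: weight 9+8+6=23, value 39+52+62=153
- stove+water filter+hatchet: weight 3+8+6=17, value 37+52+62=151
- water filter+food bag+hatchet: weight 8+10+6=24, value 52+37+62=151
- med kit+stove+hatchet: weight 9+3+6=18, value 39+37+62=138
- lantern+water filter+hatchet: weight 10+8+6=24, value 24+52+62=138
Best: 153 pts.

153 pts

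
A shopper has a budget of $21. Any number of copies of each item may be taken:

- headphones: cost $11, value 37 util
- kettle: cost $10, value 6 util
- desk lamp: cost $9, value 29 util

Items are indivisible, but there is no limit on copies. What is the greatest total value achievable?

66 util

Best value-per-unit is headphones at 37/11; filling with it alone gives 1×37 = 37.
Optimal mix: 1×headphones + 1×desk lamp → cost 20, value 66.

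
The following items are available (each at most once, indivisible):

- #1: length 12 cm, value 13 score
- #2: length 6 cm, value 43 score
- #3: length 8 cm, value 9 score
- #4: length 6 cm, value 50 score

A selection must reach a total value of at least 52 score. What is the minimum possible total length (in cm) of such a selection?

Subsets with value ≥ 52, sorted by total length:
- #2+#4: length 12, value 93
- #3+#4: length 14, value 59
Minimum length: 12 cm.

12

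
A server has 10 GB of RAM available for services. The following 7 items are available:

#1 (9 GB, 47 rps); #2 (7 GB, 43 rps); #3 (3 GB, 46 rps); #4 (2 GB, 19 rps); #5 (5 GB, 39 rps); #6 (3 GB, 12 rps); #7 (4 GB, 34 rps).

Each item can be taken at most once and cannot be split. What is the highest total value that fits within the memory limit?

104 rps

This is a 0/1 knapsack; check combinations near the capacity.
- #3+#4+#5: memory 3+2+5=10, value 46+19+39=104
- #3+#4+#7: memory 3+2+4=9, value 46+19+34=99
- #3+#6+#7: memory 3+3+4=10, value 46+12+34=92
- #2+#3: memory 7+3=10, value 43+46=89
Best: 104 rps.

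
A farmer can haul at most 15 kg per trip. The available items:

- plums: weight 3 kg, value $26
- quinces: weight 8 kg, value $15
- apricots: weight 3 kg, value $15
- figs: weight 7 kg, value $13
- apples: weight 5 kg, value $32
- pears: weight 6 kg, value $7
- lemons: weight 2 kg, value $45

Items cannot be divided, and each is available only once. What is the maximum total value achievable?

Check high-value combinations within 15 kg:
- plums+apricots+apples+lemons: weight 3+3+5+2=13, value 26+15+32+45=118
- plums+apples+lemons: weight 3+5+2=10, value 26+32+45=103
- plums+apricots+figs+lemons: weight 3+3+7+2=15, value 26+15+13+45=99
- plums+apricots+pears+lemons: weight 3+3+6+2=14, value 26+15+7+45=93
Best: $118.

$118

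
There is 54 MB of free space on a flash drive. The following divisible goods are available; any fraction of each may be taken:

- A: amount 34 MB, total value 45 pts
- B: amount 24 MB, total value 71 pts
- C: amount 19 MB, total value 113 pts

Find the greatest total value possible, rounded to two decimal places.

Take in order of value per unit:
- C (113/19 per unit): all 19 → value 113, running total 113.00
- B (71/24 per unit): all 24 → value 71, running total 184.00
- A (45/34 per unit): 11 of 34 → value 11×45/34 = 14.5588, running total 198.56
Total 198.56.

198.56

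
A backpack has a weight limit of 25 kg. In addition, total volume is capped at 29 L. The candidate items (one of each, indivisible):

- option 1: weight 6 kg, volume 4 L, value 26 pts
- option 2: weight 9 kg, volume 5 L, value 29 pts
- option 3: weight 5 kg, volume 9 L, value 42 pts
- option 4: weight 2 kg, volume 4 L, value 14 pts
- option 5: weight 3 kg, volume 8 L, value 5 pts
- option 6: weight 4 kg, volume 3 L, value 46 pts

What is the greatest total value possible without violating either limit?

Feasible sets respecting both limits:
- option 1+option 2+option 3+option 6: weight 24, volume 21, value 143
- option 2+option 3+option 4+option 5+option 6: weight 23, volume 29, value 136
- option 1+option 3+option 4+option 5+option 6: weight 20, volume 28, value 133
- option 2+option 3+option 4+option 6: weight 20, volume 21, value 131
Best: 143 pts.

143 pts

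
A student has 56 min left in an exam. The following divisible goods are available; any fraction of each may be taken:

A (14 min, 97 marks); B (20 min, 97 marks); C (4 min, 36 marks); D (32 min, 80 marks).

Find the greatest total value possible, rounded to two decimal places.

Take in order of value per unit:
- C (36/4 per unit): all 4 → value 36, running total 36.00
- A (97/14 per unit): all 14 → value 97, running total 133.00
- B (97/20 per unit): all 20 → value 97, running total 230.00
- D (80/32 per unit): 18 of 32 → value 18×80/32 = 45.0000, running total 275.00
Total 275.00.

275.00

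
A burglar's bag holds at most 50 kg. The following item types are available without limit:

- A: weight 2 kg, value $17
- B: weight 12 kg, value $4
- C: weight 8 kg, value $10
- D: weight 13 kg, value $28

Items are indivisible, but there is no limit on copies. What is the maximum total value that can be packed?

$425

Best value-per-unit is A at 17/2, and filling with it alone uses weight 25×2=50. No mix of the others beats 25×17 = 425.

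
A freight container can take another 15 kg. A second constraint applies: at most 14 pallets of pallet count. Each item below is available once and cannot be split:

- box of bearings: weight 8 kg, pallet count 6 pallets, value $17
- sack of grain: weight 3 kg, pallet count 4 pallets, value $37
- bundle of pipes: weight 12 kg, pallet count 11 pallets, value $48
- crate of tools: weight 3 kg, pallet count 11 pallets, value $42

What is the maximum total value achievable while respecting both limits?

$54

Feasible sets respecting both limits:
- box of bearings+sack of grain: weight 11, pallet count 10, value 54
- bundle of pipes: weight 12, pallet count 11, value 48
- crate of tools: weight 3, pallet count 11, value 42
Best: $54.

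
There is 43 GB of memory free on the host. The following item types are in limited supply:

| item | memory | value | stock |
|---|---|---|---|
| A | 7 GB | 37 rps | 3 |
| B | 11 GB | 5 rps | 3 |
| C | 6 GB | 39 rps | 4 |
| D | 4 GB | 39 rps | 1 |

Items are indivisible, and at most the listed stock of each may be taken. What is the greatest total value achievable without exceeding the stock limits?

Top feasible selections:
- 2×A + 4×C + 1×D: memory 42, value 269
- 3×A + 3×C + 1×D: memory 43, value 267
- 1×A + 4×C + 1×D: memory 35, value 232
Best: 269 rps.

269 rps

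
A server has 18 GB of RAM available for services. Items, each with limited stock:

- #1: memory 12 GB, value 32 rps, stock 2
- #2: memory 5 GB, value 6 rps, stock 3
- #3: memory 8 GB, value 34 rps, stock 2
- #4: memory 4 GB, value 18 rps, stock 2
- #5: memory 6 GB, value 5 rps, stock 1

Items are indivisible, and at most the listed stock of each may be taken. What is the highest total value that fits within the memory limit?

70 rps

Top feasible selections:
- 1×#3 + 2×#4: memory 16, value 70
- 2×#3: memory 16, value 68
Best: 70 rps.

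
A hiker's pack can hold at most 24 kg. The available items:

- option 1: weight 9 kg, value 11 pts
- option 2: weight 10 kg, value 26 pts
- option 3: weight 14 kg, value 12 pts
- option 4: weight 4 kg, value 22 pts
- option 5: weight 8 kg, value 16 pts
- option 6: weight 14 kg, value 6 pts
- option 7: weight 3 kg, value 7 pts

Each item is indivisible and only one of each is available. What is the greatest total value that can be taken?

This is a 0/1 knapsack; check combinations near the capacity.
- option 2+option 4+option 5: weight 10+4+8=22, value 26+22+16=64
- option 1+option 2+option 4: weight 9+10+4=23, value 11+26+22=59
- option 1+option 4+option 5+option 7: weight 9+4+8+3=24, value 11+22+16+7=56
Best: 64 pts.

64 pts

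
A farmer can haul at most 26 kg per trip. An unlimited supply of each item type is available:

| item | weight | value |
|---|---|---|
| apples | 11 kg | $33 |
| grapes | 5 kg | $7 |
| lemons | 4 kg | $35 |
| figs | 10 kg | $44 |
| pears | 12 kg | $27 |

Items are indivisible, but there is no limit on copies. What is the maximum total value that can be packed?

Best value-per-unit is lemons at 35/4, and filling with it alone uses weight 6×4=24. No mix of the others beats 6×35 = 210.

$210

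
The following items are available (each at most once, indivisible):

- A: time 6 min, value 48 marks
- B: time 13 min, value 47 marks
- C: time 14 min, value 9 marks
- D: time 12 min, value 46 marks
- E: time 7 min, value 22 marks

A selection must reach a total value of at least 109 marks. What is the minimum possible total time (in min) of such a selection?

Subsets with value ≥ 109, sorted by total time:
- A+D+E: time 25, value 116
- A+B+E: time 26, value 117
- A+B+D: time 31, value 141
- B+D+E: time 32, value 115
Minimum time: 25 min.

25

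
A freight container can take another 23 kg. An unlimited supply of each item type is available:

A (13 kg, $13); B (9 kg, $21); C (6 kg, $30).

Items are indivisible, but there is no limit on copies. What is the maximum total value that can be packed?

Best value-per-unit is C at 30/6, and filling with it alone uses weight 3×6=18. No mix of the others beats 3×30 = 90.

$90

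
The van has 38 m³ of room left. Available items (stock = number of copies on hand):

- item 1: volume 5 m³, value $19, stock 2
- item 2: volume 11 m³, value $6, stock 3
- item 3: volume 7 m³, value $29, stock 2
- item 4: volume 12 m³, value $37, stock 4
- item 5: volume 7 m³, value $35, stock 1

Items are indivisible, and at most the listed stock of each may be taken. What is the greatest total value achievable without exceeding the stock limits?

Best selections within volume 38 and stock limits:
- 1×item 1 + 2×item 3 + 1×item 4 + 1×item 5: volume 38, value 149
- 2×item 1 + 1×item 3 + 1×item 4 + 1×item 5: volume 36, value 139
- 1×item 3 + 2×item 4 + 1×item 5: volume 38, value 138
Best: $149.

$149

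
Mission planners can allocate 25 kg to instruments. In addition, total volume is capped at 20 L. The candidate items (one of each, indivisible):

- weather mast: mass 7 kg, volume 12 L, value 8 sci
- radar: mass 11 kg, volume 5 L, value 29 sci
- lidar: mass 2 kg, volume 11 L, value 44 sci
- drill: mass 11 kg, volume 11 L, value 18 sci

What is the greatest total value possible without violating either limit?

73 sci

Feasible sets respecting both limits:
- radar+lidar: mass 13, volume 16, value 73
- radar+drill: mass 22, volume 16, value 47
- lidar: mass 2, volume 11, value 44
- weather mast+radar: mass 18, volume 17, value 37
Best: 73 sci.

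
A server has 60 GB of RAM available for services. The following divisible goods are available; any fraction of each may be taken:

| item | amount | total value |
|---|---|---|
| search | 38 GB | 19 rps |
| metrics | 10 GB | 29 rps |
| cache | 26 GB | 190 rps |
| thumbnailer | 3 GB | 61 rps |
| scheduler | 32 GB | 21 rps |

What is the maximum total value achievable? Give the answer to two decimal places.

Take in order of value per unit:
- thumbnailer (61/3 per unit): all 3 → value 61, running total 61.00
- cache (190/26 per unit): all 26 → value 190, running total 251.00
- metrics (29/10 per unit): all 10 → value 29, running total 280.00
- scheduler (21/32 per unit): 21 of 32 → value 21×21/32 = 13.7813, running total 293.78
Total 293.78.

293.78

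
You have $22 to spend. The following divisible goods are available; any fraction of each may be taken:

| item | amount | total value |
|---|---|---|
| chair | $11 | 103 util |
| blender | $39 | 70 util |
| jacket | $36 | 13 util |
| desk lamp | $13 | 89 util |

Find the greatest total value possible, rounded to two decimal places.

178.31

Take in order of value per unit:
- chair (103/11 per unit): all 11 → value 103, running total 103.00
- desk lamp (89/13 per unit): 11 of 13 → value 11×89/13 = 75.3077, running total 178.31
Total 178.31.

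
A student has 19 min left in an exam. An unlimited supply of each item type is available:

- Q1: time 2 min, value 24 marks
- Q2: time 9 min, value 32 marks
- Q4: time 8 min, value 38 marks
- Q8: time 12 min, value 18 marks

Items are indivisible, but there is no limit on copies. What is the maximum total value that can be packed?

216 marks

Best value-per-unit is Q1 at 24/2, and filling with it alone uses time 9×2=18. No mix of the others beats 9×24 = 216.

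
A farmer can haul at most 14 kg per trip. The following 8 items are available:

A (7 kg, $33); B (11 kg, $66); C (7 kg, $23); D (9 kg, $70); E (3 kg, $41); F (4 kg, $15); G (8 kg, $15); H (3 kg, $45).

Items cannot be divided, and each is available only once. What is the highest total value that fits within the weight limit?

$119

Check high-value combinations within 14 kg:
- A+E+H: weight 7+3+3=13, value 33+41+45=119
- D+H: weight 9+3=12, value 70+45=115
- D+E: weight 9+3=12, value 70+41=111
Best: $119.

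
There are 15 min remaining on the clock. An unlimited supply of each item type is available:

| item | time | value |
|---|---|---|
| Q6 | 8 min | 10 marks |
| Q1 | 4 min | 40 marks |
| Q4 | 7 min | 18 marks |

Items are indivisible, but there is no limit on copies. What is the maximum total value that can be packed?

Best value-per-unit is Q1 at 40/4, and filling with it alone uses time 3×4=12. No mix of the others beats 3×40 = 120.

120 marks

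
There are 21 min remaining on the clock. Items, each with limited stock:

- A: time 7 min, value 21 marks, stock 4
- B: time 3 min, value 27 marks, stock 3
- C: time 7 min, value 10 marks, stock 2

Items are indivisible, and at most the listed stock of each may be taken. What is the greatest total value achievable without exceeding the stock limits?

102 marks

Best selections within time 21 and stock limits:
- 1×A + 3×B: time 16, value 102
- 2×A + 2×B: time 20, value 96
- 3×B + 1×C: time 16, value 91
- 1×A + 2×B + 1×C: time 20, value 85
Best: 102 marks.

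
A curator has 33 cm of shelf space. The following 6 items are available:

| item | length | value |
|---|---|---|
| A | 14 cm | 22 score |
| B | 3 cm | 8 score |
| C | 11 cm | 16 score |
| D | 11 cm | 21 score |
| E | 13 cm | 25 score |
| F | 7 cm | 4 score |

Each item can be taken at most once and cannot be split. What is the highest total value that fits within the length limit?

55 score

This is a 0/1 knapsack; check combinations near the capacity.
- A+B+E: length 14+3+13=30, value 22+8+25=55
- B+D+E: length 3+11+13=27, value 8+21+25=54
- A+B+D: length 14+3+11=28, value 22+8+21=51
- D+E+F: length 11+13+7=31, value 21+25+4=50
- B+C+E: length 3+11+13=27, value 8+16+25=49
Best: 55 score.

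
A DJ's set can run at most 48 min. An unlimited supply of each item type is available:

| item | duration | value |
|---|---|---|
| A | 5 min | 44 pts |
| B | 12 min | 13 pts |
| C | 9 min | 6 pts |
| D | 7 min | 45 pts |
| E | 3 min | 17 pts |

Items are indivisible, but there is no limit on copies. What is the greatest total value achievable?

Best value-per-unit is A at 44/5; filling with it alone gives 9×44 = 396.
Optimal mix: 9×A + 1×E → duration 48, value 413.

413 pts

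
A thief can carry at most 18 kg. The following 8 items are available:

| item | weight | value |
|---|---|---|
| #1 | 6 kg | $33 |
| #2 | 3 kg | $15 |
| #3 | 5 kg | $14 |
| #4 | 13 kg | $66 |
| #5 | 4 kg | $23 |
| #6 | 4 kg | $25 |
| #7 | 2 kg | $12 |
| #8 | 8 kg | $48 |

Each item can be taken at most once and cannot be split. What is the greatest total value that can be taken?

$108

Check high-value combinations within 18 kg:
- #5+#6+#7+#8: weight 4+4+2+8=18, value 23+25+12+48=108
- #1+#6+#8: weight 6+4+8=18, value 33+25+48=106
- #1+#5+#8: weight 6+4+8=18, value 33+23+48=104
Best: $108.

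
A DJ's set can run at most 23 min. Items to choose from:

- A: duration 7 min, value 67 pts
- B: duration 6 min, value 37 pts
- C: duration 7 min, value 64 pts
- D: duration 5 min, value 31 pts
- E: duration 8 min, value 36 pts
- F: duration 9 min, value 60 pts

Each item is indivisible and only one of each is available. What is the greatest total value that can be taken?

191 pts

Check high-value combinations within 23 min:
- A+C+F: duration 7+7+9=23, value 67+64+60=191
- A+B+C: duration 7+6+7=20, value 67+37+64=168
- A+C+E: duration 7+7+8=22, value 67+64+36=167
- A+B+F: duration 7+6+9=22, value 67+37+60=164
Best: 191 pts.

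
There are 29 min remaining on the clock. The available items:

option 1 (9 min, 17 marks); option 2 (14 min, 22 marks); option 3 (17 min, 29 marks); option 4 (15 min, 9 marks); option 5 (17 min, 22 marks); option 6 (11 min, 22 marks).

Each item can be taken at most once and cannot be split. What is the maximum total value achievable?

Check high-value combinations within 29 min:
- option 3+option 6: time 17+11=28, value 29+22=51
- option 1+option 3: time 9+17=26, value 17+29=46
- option 2+option 6: time 14+11=25, value 22+22=44
- option 5+option 6: time 17+11=28, value 22+22=44
- option 1+option 6: time 9+11=20, value 17+22=39
Best: 51 marks.

51 marks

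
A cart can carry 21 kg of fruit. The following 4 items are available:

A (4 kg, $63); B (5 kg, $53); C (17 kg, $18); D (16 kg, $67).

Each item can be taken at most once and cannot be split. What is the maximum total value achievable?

Check high-value combinations within 21 kg:
- A+D: weight 4+16=20, value 63+67=130
- B+D: weight 5+16=21, value 53+67=120
- A+B: weight 4+5=9, value 63+53=116
- A+C: weight 4+17=21, value 63+18=81
- D: weight 16, value 67
Best: $130.

$130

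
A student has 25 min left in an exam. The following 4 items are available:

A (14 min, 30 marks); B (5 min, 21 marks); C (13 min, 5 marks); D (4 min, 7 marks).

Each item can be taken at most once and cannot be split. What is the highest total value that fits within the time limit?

58 marks

This is a 0/1 knapsack; check combinations near the capacity.
- A+B+D: time 14+5+4=23, value 30+21+7=58
- A+B: time 14+5=19, value 30+21=51
- A+D: time 14+4=18, value 30+7=37
- B+C+D: time 5+13+4=22, value 21+5+7=33
- A: time 14, value 30
Best: 58 marks.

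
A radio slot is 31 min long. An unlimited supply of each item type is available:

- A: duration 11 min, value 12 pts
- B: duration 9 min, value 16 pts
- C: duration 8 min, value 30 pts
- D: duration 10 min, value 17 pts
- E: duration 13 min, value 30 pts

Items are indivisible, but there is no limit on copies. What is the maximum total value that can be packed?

90 pts

Best value-per-unit is C at 30/8, and filling with it alone uses duration 3×8=24. No mix of the others beats 3×30 = 90.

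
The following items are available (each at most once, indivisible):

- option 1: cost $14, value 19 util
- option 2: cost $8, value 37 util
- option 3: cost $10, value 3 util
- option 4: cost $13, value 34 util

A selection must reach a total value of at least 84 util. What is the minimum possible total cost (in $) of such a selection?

35

Subsets with value ≥ 84, sorted by total cost:
- option 1+option 2+option 4: cost 35, value 90
- option 1+option 2+option 3+option 4: cost 45, value 93
Minimum cost: 35 $.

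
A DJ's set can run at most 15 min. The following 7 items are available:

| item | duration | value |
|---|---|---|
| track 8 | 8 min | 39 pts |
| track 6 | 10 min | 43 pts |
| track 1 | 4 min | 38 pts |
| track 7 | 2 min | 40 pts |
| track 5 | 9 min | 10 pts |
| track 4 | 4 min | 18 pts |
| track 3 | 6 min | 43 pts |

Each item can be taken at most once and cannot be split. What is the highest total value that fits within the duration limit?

This is a 0/1 knapsack; check combinations near the capacity.
- track 1+track 7+track 3: duration 4+2+6=12, value 38+40+43=121
- track 8+track 1+track 7: duration 8+4+2=14, value 39+38+40=117
- track 7+track 4+track 3: duration 2+4+6=12, value 40+18+43=101
- track 1+track 4+track 3: duration 4+4+6=14, value 38+18+43=99
Best: 121 pts.

121 pts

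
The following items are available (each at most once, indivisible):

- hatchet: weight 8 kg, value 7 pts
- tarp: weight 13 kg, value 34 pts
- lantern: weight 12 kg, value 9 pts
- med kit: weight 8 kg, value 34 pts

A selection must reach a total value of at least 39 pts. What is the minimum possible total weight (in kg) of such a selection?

Subsets with value ≥ 39, sorted by total weight:
- hatchet+med kit: weight 16, value 41
- lantern+med kit: weight 20, value 43
Minimum weight: 16 kg.

16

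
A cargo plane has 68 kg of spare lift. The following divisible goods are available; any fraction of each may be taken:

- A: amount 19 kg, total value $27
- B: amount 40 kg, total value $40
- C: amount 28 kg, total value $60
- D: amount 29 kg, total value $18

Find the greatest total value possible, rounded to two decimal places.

Take in order of value per unit:
- C (60/28 per unit): all 28 → value 60, running total 60.00
- A (27/19 per unit): all 19 → value 27, running total 87.00
- B (40/40 per unit): 21 of 40 → value 21×40/40 = 21.0000, running total 108.00
Total 108.00.

108.00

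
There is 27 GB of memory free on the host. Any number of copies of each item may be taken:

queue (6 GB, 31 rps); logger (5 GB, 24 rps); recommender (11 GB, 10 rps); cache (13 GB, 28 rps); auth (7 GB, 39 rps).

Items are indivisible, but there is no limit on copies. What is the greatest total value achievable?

148 rps

Best value-per-unit is auth at 39/7; filling with it alone gives 3×39 = 117.
Optimal mix: 1×queue + 3×auth → memory 27, value 148.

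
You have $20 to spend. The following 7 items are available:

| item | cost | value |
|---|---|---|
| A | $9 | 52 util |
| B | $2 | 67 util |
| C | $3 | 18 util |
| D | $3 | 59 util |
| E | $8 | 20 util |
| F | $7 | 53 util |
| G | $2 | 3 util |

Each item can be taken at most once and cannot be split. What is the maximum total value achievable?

200 util

Check high-value combinations within $20:
- B+C+D+F+G: cost 2+3+3+7+2=17, value 67+18+59+53+3=200
- A+B+C+D+G: cost 9+2+3+3+2=19, value 52+67+18+59+3=199
- B+D+E+F: cost 2+3+8+7=20, value 67+59+20+53=199
- B+C+D+F: cost 2+3+3+7=15, value 67+18+59+53=197
Best: 200 util.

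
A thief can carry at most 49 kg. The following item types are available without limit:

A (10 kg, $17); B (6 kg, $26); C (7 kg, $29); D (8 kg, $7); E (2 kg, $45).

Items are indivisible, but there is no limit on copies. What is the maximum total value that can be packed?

Best value-per-unit is E at 45/2, and filling with it alone uses weight 24×2=48. No mix of the others beats 24×45 = 1080.

$1080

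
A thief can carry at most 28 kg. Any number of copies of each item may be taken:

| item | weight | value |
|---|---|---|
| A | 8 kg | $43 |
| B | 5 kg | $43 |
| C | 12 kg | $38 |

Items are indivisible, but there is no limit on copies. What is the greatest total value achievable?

Best value-per-unit is B at 43/5; filling with it alone gives 5×43 = 215.
Optimal mix: 1×A + 4×B → weight 28, value 215.

$215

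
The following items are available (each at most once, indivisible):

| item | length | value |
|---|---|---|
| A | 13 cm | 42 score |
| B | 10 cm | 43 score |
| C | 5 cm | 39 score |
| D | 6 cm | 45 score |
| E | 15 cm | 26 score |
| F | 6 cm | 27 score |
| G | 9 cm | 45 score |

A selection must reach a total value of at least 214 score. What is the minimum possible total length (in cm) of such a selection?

43

Subsets with value ≥ 214, sorted by total length:
- A+B+C+D+G: length 43, value 214
- A+B+C+D+F+G: length 49, value 241
Minimum length: 43 cm.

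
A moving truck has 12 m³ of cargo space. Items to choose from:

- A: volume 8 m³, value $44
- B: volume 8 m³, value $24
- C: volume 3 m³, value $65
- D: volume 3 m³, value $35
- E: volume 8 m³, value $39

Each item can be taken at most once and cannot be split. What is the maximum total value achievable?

Check high-value combinations within 12 m³:
- A+C: volume 8+3=11, value 44+65=109
- C+E: volume 3+8=11, value 65+39=104
- C+D: volume 3+3=6, value 65+35=100
- B+C: volume 8+3=11, value 24+65=89
Best: $109.

$109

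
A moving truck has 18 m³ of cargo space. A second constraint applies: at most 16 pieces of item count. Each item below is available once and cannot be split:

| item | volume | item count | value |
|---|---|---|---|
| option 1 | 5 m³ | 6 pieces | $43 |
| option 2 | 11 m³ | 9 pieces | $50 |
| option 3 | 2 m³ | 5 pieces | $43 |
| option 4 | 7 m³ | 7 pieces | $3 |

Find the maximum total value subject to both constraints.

$93

Feasible sets respecting both limits:
- option 1+option 2: volume 16, item count 15, value 93
- option 2+option 3: volume 13, item count 14, value 93
- option 1+option 3: volume 7, item count 11, value 86
Best: $93.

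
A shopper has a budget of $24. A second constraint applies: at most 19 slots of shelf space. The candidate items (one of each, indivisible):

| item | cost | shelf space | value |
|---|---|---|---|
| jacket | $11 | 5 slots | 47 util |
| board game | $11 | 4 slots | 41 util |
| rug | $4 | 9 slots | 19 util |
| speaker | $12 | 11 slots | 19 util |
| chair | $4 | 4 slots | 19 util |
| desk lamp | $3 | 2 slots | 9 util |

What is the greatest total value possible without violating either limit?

Feasible sets respecting both limits:
- jacket+board game: cost 22, shelf space 9, value 88
- board game+rug+chair+desk lamp: cost 22, shelf space 19, value 88
- jacket+rug+chair: cost 19, shelf space 18, value 85
Best: 88 util.

88 util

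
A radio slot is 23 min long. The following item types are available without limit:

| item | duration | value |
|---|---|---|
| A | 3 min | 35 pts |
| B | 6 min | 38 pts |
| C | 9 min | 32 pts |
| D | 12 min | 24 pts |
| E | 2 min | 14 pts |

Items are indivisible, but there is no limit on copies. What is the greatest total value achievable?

Best value-per-unit is A at 35/3; filling with it alone gives 7×35 = 245.
Optimal mix: 7×A + 1×E → duration 23, value 259.

259 pts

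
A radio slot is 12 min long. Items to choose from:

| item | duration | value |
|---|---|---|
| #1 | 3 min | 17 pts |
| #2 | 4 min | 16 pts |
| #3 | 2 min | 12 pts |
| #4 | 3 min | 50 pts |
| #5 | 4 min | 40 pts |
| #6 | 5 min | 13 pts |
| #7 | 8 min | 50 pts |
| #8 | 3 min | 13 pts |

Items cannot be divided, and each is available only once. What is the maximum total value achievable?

119 pts

Check high-value combinations within 12 min:
- #1+#3+#4+#5: duration 3+2+3+4=12, value 17+12+50+40=119
- #3+#4+#5+#8: duration 2+3+4+3=12, value 12+50+40+13=115
- #1+#4+#5: duration 3+3+4=10, value 17+50+40=107
- #2+#4+#5: duration 4+3+4=11, value 16+50+40=106
- #4+#5+#8: duration 3+4+3=10, value 50+40+13=103
Best: 119 pts.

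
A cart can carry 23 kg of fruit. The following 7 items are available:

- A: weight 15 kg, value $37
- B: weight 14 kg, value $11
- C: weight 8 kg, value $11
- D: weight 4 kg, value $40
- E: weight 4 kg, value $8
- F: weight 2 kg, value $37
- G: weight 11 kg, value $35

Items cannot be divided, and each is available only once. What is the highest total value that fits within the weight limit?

Check high-value combinations within 23 kg:
- D+E+F+G: weight 4+4+2+11=21, value 40+8+37+35=120
- A+D+F: weight 15+4+2=21, value 37+40+37=114
- D+F+G: weight 4+2+11=17, value 40+37+35=112
Best: $120.

$120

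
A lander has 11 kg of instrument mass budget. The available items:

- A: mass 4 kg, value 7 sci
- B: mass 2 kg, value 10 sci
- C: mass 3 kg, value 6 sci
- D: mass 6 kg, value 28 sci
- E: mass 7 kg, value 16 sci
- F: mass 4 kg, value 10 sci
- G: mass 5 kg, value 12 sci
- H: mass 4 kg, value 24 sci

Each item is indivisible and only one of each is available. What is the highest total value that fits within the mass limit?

Check high-value combinations within 11 kg:
- D+H: mass 6+4=10, value 28+24=52
- B+G+H: mass 2+5+4=11, value 10+12+24=46
- B+F+H: mass 2+4+4=10, value 10+10+24=44
Best: 52 sci.

52 sci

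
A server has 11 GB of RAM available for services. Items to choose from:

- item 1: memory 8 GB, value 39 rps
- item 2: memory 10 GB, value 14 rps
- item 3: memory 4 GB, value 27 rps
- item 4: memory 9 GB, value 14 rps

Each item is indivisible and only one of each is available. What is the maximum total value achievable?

39 rps

Check high-value combinations within 11 GB:
- item 1: memory 8, value 39
- item 3: memory 4, value 27
- item 4: memory 9, value 14
- item 2: memory 10, value 14
Best: 39 rps.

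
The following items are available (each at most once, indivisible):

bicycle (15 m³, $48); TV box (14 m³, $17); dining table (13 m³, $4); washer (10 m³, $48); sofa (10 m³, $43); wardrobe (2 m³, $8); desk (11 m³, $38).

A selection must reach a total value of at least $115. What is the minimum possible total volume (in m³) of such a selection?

Subsets with value ≥ 115, sorted by total volume:
- washer+sofa+desk: volume 31, value 129
- washer+sofa+wardrobe+desk: volume 33, value 137
- bicycle+washer+sofa: volume 35, value 139
- bicycle+washer+desk: volume 36, value 134
Minimum volume: 31 m³.

31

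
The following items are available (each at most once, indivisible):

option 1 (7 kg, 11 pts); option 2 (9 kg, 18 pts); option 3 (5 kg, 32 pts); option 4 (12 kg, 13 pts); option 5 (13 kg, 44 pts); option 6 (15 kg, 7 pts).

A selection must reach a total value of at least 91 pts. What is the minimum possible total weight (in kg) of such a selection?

Subsets with value ≥ 91, sorted by total weight:
- option 2+option 3+option 5: weight 27, value 94
- option 1+option 2+option 3+option 5: weight 34, value 105
- option 1+option 3+option 4+option 5: weight 37, value 100
- option 2+option 3+option 4+option 5: weight 39, value 107
Minimum weight: 27 kg.

27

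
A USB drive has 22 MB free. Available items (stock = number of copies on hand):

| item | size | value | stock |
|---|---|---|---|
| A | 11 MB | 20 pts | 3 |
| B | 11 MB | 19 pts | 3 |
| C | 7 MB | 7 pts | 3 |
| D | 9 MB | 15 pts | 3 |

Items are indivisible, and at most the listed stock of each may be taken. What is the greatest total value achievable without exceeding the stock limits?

40 pts

Top feasible selections:
- 2×A: size 22, value 40
- 1×A + 1×B: size 22, value 39
- 2×B: size 22, value 38
- 1×A + 1×D: size 20, value 35
Best: 40 pts.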